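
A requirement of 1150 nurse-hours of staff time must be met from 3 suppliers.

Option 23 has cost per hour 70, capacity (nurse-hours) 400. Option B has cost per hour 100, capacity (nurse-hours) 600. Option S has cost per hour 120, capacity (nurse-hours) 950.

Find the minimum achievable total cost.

106000

Fill from the cheapest supplier first.
Take 400 from Option 23 at 70 → need 750 more.
Option B (100): use full 600 → 150 nurse-hours to go.
Option S (120): take the remaining 150 → done.
Cost = 400×70 + 600×100 + 150×120 = 106000.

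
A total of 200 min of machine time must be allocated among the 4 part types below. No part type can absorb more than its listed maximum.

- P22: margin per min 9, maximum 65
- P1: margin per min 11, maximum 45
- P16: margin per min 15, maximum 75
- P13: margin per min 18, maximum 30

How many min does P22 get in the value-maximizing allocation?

50

Rank by margin per min: P13 18 > P16 15 > P1 11 > P22 9.
P13: +30 to 30 (cap) ; 170 left.
P16 takes 75 to reach its cap of 75 ; 95 left.
P1 takes 45 to reach its cap of 45 ; 50 left.
P22: +50 (room for 65) → 50. Pool exhausted.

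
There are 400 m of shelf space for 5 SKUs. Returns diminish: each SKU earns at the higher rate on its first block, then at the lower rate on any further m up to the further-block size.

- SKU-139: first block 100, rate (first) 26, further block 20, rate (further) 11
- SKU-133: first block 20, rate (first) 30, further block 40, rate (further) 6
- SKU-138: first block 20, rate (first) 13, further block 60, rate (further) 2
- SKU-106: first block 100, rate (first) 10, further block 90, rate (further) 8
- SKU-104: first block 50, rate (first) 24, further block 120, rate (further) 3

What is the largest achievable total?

6600

Treat each block as its own option and order by rate: SKU-133/T1 30 > SKU-139/T1 26 > SKU-104/T1 24 > SKU-138/T1 13 > SKU-139/T2 11 > SKU-106/T1 10 > SKU-106/T2 8 > SKU-133/T2 6 > SKU-104/T2 3 > SKU-138/T2 2.
SKU-133/T1 (30): +20 → 380 left.
SKU-139 T1 at 26: fill all 100 → 280 left.
SKU-104 T1 at 24: fill all 50 → 230 left.
SKU-138 T1 at 13: fill all 20 → 210 left.
Fill SKU-139 T2 block (20 at 11) → 190 left.
Fill SKU-106 T1 block (100 at 10) → 90 left.
SKU-106 T2 at 8: fill all 90 → 0 left.
Total = 30×20 + 26×100 + 24×50 + 13×20 + 11×20 + 10×100 + 8×90 = 6600.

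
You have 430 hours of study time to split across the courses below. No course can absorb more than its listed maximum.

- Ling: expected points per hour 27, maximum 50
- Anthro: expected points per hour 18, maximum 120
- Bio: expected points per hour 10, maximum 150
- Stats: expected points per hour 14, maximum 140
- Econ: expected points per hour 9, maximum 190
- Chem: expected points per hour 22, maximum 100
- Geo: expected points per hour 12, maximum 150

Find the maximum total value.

Order the courses by expected points per hour: Ling 27 > Chem 22 > Anthro 18 > Stats 14 > Geo 12 > Bio 10 > Econ 9.
Ling: +50 to 50 (cap) ; 380 left.
Chem: +100 to 100 (cap) ; 280 left.
Give Anthro 120 to hit its cap of 120 ; 160 left.
Stats takes 140 to reach its cap of 140 ; 20 left.
Only 20 left; Geo takes them to reach 20.
Total = 27×50 + 18×120 + 14×140 + 22×100 + 12×20 = 7910.

7910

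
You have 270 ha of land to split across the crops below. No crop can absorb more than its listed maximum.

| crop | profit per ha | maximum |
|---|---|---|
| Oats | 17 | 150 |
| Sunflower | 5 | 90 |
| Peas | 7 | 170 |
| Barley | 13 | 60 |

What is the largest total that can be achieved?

3750

Order the crops by profit per ha: Oats 17 > Barley 13 > Peas 7 > Sunflower 5.
Oats takes 150 to reach its cap of 150 — 120 left.
Barley: +60 to 60 (cap) — 60 left.
Only 60 left; Peas takes them to reach 60.
Total = 17×150 + 7×60 + 13×60 = 3750.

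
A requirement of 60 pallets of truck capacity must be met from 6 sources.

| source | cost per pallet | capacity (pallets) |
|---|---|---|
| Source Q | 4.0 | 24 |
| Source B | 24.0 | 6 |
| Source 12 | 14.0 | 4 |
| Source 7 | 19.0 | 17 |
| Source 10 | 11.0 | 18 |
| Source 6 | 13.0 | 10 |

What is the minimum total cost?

556

Cheapest first:
Source Q (4.0): use full 24 ; 36 pallets to go.
Source 10 at 11.0: take all 18 pallets ; 18 still needed.
Source 6 at 13.0: take all 10 pallets ; 8 still needed.
Take 4 from Source 12 at 14.0 ; need 4 more.
Take 4 from Source 7 at 19.0 to finish.
Source B: unused.
Cost = 24×4.0 + 18×11.0 + 10×13.0 + 4×14.0 + 4×19.0 = 556.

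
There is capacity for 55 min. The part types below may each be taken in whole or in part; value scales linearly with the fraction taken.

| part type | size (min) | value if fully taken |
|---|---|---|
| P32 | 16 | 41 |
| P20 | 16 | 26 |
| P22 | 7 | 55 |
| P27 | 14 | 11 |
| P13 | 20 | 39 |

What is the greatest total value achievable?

Best value per unit of size first: P22 55/7≈7.86, P32 41/16≈2.56, P13 39/20≈1.95, P20 26/16≈1.62, P27 11/14≈0.786.
P22: take in full, 7 min for value 55 ; 48 left.
All 16 min of P32 fit (value 41) ; 32 remain.
Take all of P13 (20 min, value 39) ; 12 min left.
Fill the last 12 min with part of P20: 12/16 of it earns 19.5.
Total value = 154.5.

154.5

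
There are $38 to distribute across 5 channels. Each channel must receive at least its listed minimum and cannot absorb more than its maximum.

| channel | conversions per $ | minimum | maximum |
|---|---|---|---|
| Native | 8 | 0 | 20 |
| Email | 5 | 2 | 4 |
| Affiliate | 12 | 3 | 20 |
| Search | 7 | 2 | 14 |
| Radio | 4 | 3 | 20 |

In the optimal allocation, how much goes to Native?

Meeting every minimum uses 0+2+3+2+3 = 10 $, leaving 28.
Order the channels by conversions per $: Affiliate 12 > Native 8 > Search 7 > Email 5 > Radio 4.
Affiliate takes 17 more to reach its cap of 20 ; 11 left.
Native has room for 20 more but only 11 remain, so it gets 11.

11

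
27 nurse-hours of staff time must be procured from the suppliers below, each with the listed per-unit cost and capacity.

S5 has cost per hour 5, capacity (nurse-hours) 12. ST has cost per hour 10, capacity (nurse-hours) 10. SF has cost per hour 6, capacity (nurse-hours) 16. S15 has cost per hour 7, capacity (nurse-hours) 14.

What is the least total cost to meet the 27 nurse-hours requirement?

150

Cheapest first:
Take 12 from S5 at 5 ; need 15 more.
SF at 6: take 15 of its 16 ; requirement met.
S15, ST: unused.
Cost = 12×5 + 15×6 = 150.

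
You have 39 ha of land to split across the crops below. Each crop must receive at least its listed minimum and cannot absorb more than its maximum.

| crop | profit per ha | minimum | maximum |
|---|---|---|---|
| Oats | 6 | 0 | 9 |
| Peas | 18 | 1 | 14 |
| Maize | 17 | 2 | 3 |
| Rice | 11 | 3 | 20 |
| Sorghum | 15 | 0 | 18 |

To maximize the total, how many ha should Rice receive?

Meeting every minimum uses 0+1+2+3+0 = 6 ha, leaving 33.
Highest profit per ha first: Peas 18 > Maize 17 > Sorghum 15 > Rice 11 > Oats 6.
Give Peas 13 more to hit its cap of 14 — 20 left.
Maize: +1 to 3 (cap) — 19 left.
Sorghum takes 18 more to reach its cap of 18 — 1 left.
Rice has room for 17 more but only 1 remain, so it gets 4.

4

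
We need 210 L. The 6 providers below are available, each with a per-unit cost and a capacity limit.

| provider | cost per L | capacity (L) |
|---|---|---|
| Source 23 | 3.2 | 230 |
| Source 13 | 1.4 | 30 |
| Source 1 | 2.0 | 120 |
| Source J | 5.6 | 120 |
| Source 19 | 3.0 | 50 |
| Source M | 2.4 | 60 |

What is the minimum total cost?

426

Fill from the cheapest provider first.
Source 13 (1.4): use full 30 ; 180 L to go.
Source 1 (2.0): use full 120 ; 60 L to go.
Source M (2.4): use full 60 ; 0 L to go.
Source 19, Source 23, Source J: unused.
Cost = 30×1.4 + 120×2.0 + 60×2.4 = 426.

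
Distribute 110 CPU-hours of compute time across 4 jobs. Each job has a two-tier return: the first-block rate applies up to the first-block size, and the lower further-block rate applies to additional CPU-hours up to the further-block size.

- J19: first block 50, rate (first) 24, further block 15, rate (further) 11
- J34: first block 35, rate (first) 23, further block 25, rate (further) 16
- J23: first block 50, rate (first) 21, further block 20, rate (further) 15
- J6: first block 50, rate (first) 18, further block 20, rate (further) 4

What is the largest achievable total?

Rank every tier by rate: J19/T1 24 > J34/T1 23 > J23/T1 21 > J6/T1 18 > J34/T2 16 > J23/T2 15 > J19/T2 11 > J6/T2 4.
J19 T1 at 24: fill all 50 → 60 left.
Fill J34 T1 block (35 at 23) → 25 left.
J23/T1: +25 of 50 at 21; pool empty.
Total = 24×50 + 23×35 + 21×25 = 2530.

2530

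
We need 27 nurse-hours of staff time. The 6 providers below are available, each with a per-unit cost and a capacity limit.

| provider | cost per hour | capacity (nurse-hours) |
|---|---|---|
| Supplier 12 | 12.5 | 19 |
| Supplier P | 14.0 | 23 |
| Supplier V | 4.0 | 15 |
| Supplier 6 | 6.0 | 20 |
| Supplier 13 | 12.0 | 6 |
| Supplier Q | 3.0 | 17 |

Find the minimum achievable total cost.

91

Cheapest first:
Supplier Q (3.0): use full 17 ; 10 nurse-hours to go.
Take 10 from Supplier V at 4.0 to finish.
Supplier 6, Supplier 13, Supplier 12, Supplier P: unused.
Cost = 17×3.0 + 10×4.0 = 91.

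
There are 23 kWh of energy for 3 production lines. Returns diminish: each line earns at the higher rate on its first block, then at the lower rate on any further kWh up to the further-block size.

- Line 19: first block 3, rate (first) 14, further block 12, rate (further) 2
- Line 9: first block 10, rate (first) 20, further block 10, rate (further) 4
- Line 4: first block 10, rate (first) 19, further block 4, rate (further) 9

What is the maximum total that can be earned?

Rank every tier by rate: Line 9/tier1 20 > Line 4/tier1 19 > Line 19/tier1 14 > Line 4/tier2 9 > Line 9/tier2 4 > Line 19/tier2 2.
Fill Line 9 tier1 block (10 at 20) ; 13 left.
Fill Line 4 tier1 block (10 at 19) ; 3 left.
Line 19/tier1 (14): +3 ; 0 left.
Total = 20×10 + 19×10 + 14×3 = 432.

432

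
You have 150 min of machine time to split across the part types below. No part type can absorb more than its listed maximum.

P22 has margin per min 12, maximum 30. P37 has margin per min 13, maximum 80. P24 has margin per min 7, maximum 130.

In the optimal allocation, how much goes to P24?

Rank by margin per min: P37 13 > P22 12 > P24 7.
P37: +80 to 80 (cap) → 70 left.
Give P22 30 to hit its cap of 30 → 40 left.
P24: +40 (room for 130) → 40. Pool exhausted.

40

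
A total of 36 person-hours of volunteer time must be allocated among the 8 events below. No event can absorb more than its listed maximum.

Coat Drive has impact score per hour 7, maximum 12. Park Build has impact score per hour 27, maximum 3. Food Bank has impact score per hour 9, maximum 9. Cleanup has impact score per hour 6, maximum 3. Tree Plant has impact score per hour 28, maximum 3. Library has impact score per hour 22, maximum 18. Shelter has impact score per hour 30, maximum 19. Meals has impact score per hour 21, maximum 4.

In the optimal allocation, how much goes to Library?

11

Highest impact score per hour first: Shelter 30 > Tree Plant 28 > Park Build 27 > Library 22 > Meals 21 > Food Bank 9 > Coat Drive 7 > Cleanup 6.
Shelter: +19 to 19 (cap) → 17 left.
Tree Plant: +3 to 3 (cap) → 14 left.
Park Build takes 3 to reach its cap of 3 → 11 left.
Only 11 left; Library takes them to reach 11.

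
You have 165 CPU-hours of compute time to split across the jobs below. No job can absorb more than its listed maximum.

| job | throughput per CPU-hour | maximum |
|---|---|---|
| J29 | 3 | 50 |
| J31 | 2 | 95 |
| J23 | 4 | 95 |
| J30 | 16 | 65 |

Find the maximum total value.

1435

Order the jobs by throughput per CPU-hour: J30 16 > J23 4 > J29 3 > J31 2.
J30: +65 to 65 (cap) ; 100 left.
Give J23 95 to hit its cap of 95 ; 5 left.
J29: +5 (room for 50) → 5. Pool exhausted.
Total = 3×5 + 4×95 + 16×65 = 1435.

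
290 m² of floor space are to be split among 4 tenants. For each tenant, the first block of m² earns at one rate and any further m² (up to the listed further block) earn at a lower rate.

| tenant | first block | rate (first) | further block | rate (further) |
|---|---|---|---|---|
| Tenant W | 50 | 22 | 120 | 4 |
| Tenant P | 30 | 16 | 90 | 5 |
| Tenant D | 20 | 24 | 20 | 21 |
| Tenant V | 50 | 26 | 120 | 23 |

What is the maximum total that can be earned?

6540

Treat each block as its own option and order by rate: Tenant V/tier1 26 > Tenant D/tier1 24 > Tenant V/tier2 23 > Tenant W/tier1 22 > Tenant D/tier2 21 > Tenant P/tier1 16 > Tenant P/tier2 5 > Tenant W/tier2 4.
Tenant V tier1 at 26: fill all 50 — 240 left.
Tenant D/tier1 (24): +20 — 220 left.
Tenant V/tier2 (23): +120 — 100 left.
Fill Tenant W tier1 block (50 at 22) — 50 left.
Tenant D tier2 at 21: fill all 20 — 30 left.
Tenant P/tier1 (16): +30 — 0 left.
Total = 26×50 + 24×20 + 23×120 + 22×50 + 21×20 + 16×30 = 6540.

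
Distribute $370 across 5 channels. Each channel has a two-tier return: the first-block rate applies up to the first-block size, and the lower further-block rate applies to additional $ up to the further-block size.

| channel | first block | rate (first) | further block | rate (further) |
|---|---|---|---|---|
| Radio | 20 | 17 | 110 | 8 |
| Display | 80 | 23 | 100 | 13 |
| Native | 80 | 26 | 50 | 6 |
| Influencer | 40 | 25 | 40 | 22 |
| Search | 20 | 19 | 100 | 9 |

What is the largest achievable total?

7690

Rank every tier by rate: Native/T1 26 > Influencer/T1 25 > Display/T1 23 > Influencer/T2 22 > Search/T1 19 > Radio/T1 17 > Display/T2 13 > Search/T2 9 > Radio/T2 8 > Native/T2 6.
Native/T1 (26): +80 — 290 left.
Fill Influencer T1 block (40 at 25) — 250 left.
Display/T1 (23): +80 — 170 left.
Fill Influencer T2 block (40 at 22) — 130 left.
Fill Search T1 block (20 at 19) — 110 left.
Radio T1 at 17: fill all 20 — 90 left.
90 remain; put them into Display T2 at 13.
Total = 26×80 + 25×40 + 23×80 + 22×40 + 19×20 + 17×20 + 13×90 = 7690.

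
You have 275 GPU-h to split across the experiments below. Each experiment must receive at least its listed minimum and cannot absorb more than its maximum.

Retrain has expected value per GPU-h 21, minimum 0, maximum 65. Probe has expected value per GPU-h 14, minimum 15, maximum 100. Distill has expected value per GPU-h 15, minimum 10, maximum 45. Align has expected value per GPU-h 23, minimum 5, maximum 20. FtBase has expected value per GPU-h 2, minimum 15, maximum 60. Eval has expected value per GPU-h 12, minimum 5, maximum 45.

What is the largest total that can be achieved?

4290

Meeting every minimum uses 0+15+10+5+15+5 = 50 GPU-h, leaving 225.
Order the experiments by expected value per GPU-h: Align 23 > Retrain 21 > Distill 15 > Probe 14 > Eval 12 > FtBase 2.
Align: +15 to 20 (cap) — 210 left.
Retrain: +65 to 65 (cap) — 145 left.
Distill takes 35 more to reach its cap of 45 — 110 left.
Probe takes 85 more to reach its cap of 100 — 25 left.
Eval: +25 (room for 40) → 30. Pool exhausted.
Total = 21×65 + 14×100 + 15×45 + 23×20 + 2×15 + 12×30 = 4290.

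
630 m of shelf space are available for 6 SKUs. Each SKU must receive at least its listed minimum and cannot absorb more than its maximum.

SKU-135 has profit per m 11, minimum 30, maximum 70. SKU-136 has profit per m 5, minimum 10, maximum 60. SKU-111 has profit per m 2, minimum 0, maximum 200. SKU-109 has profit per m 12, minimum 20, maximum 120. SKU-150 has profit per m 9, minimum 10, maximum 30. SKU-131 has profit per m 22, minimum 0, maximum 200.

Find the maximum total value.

7480

Meeting every minimum uses 30+10+0+20+10+0 = 70 m, leaving 560.
Rank by profit per m: SKU-131 22 > SKU-109 12 > SKU-135 11 > SKU-150 9 > SKU-136 5 > SKU-111 2.
SKU-131 takes 200 more to reach its cap of 200 — 360 left.
SKU-109: +100 to 120 (cap) — 260 left.
Give SKU-135 40 more to hit its cap of 70 — 220 left.
SKU-150 takes 20 more to reach its cap of 30 — 200 left.
SKU-136 takes 50 more to reach its cap of 60 — 150 left.
SKU-111: +150 (room for 200) → 150. Pool exhausted.
Total = 11×70 + 5×60 + 2×150 + 12×120 + 9×30 + 22×200 = 7480.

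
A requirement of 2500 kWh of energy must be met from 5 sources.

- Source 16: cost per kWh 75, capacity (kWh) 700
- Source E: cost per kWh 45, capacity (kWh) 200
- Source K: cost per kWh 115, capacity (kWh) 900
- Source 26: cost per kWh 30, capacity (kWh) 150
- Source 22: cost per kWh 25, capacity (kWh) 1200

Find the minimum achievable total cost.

Fill from the cheapest source first.
Take 1200 from Source 22 at 25 ; need 1300 more.
Source 26 (30): use full 150 ; 1150 kWh to go.
Take 200 from Source E at 45 ; need 950 more.
Take 700 from Source 16 at 75 ; need 250 more.
Take 250 from Source K at 115 to finish.
Cost = 1200×25 + 150×30 + 200×45 + 700×75 + 250×115 = 124750.

124750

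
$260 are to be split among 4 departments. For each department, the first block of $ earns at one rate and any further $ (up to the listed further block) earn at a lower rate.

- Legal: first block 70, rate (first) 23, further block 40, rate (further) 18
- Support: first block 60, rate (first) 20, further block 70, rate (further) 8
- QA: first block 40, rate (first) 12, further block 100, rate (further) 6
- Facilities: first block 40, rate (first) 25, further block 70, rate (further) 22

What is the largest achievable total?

Order all 8 blocks by rate: Facilities/T1 25 > Legal/T1 23 > Facilities/T2 22 > Support/T1 20 > Legal/T2 18 > QA/T1 12 > Support/T2 8 > QA/T2 6.
Facilities T1 at 25: fill all 40 → 220 left.
Legal T1 at 23: fill all 70 → 150 left.
Fill Facilities T2 block (70 at 22) → 80 left.
Support T1 at 20: fill all 60 → 20 left.
Legal T2 at 18: only 20 left, fill 20.
Total = 25×40 + 23×70 + 22×70 + 20×60 + 18×20 = 5710.

5710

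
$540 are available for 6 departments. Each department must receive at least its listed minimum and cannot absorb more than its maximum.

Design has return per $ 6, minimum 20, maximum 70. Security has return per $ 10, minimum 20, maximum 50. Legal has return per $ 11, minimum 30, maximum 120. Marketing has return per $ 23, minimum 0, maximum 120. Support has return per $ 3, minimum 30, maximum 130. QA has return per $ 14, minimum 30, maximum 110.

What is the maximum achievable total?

6750

Meeting every minimum uses 20+20+30+0+30+30 = 130 $, leaving 410.
Rank by return per $: Marketing 23 > QA 14 > Legal 11 > Security 10 > Design 6 > Support 3.
Marketing takes 120 more to reach its cap of 120 ; 290 left.
QA: +80 to 110 (cap) ; 210 left.
Give Legal 90 more to hit its cap of 120 ; 120 left.
Security takes 30 more to reach its cap of 50 ; 90 left.
Design: +50 to 70 (cap) ; 40 left.
Support has room for 100 more but only 40 remain, so it gets 70.
Total = 6×70 + 10×50 + 11×120 + 23×120 + 3×70 + 14×110 = 6750.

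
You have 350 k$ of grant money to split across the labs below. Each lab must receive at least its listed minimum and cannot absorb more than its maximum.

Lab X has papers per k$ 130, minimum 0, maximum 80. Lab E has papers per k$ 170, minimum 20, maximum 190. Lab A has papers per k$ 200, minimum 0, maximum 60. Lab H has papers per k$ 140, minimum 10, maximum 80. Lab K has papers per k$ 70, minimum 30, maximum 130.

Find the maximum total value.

56200

Meeting every minimum uses 0+20+0+10+30 = 60 k$, leaving 290.
Highest papers per k$ first: Lab A 200 > Lab E 170 > Lab H 140 > Lab X 130 > Lab K 70.
Give Lab A 60 more to hit its cap of 60 — 230 left.
Lab E takes 170 more to reach its cap of 190 — 60 left.
Only 60 left; Lab H takes them to reach 70.
Total = 170×190 + 200×60 + 140×70 + 70×30 = 56200.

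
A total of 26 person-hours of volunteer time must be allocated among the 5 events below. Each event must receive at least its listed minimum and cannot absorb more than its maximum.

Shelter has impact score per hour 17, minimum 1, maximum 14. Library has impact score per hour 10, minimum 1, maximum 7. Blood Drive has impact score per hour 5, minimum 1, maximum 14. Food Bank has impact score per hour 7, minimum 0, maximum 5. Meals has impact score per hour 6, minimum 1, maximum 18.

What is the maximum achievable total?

Meeting every minimum uses 1+1+1+0+1 = 4 person-hours, leaving 22.
Rank by impact score per hour: Shelter 17 > Library 10 > Food Bank 7 > Meals 6 > Blood Drive 5.
Give Shelter 13 more to hit its cap of 14 — 9 left.
Library: +6 to 7 (cap) — 3 left.
Food Bank has room for 5 more but only 3 remain, so it gets 3.
Total = 17×14 + 10×7 + 5×1 + 7×3 + 6×1 = 340.

340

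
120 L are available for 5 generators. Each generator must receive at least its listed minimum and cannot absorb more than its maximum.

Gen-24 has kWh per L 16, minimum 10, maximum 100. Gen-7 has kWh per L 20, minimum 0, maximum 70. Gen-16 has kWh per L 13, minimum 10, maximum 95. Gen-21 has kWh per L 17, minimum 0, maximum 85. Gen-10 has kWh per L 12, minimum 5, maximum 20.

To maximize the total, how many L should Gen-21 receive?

25

Meeting every minimum uses 10+0+10+0+5 = 25 L, leaving 95.
Order the generators by kWh per L: Gen-7 20 > Gen-21 17 > Gen-24 16 > Gen-16 13 > Gen-10 12.
Gen-7: +70 to 70 (cap) ; 25 left.
Only 25 left; Gen-21 takes them to reach 25.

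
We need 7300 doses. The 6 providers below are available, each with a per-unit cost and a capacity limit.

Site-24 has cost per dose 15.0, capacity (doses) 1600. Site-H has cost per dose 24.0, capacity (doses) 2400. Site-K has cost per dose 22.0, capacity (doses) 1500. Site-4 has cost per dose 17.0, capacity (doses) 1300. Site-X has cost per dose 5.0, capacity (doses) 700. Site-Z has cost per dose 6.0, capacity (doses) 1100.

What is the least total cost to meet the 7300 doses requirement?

115600

Fill from the cheapest provider first.
Take 700 from Site-X at 5.0 → need 6600 more.
Site-Z (6.0): use full 1100 → 5500 doses to go.
Site-24 (15.0): use full 1600 → 3900 doses to go.
Site-4 at 17.0: take all 1300 doses → 2600 still needed.
Take 1500 from Site-K at 22.0 → need 1100 more.
Site-H at 24.0: take 1100 of its 2400 → requirement met.
Cost = 700×5.0 + 1100×6.0 + 1600×15.0 + 1300×17.0 + 1500×22.0 + 1100×24.0 = 115600.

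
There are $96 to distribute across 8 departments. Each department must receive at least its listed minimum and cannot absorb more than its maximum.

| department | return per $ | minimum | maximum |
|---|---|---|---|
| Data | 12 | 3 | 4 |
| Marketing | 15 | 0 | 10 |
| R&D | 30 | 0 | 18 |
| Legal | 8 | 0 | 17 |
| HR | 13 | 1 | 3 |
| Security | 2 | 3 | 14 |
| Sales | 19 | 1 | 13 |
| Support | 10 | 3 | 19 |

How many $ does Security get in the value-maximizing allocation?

12

Meeting every minimum uses 3+0+0+0+1+3+1+3 = 11 $, leaving 85.
Order the departments by return per $: R&D 30 > Sales 19 > Marketing 15 > HR 13 > Data 12 > Support 10 > Legal 8 > Security 2.
Give R&D 18 more to hit its cap of 18 — 67 left.
Sales: +12 to 13 (cap) — 55 left.
Marketing takes 10 more to reach its cap of 10 — 45 left.
Give HR 2 more to hit its cap of 3 — 43 left.
Data: +1 to 4 (cap) — 42 left.
Give Support 16 more to hit its cap of 19 — 26 left.
Give Legal 17 more to hit its cap of 17 — 9 left.
Only 9 left; Security takes them to reach 12.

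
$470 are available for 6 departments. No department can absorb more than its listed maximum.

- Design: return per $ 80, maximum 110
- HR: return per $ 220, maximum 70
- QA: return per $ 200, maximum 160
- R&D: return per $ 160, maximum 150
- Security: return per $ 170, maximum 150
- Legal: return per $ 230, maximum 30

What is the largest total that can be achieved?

89400

Rank by return per $: Legal 230 > HR 220 > QA 200 > Security 170 > R&D 160 > Design 80.
Give Legal 30 to hit its cap of 30 → 440 left.
HR takes 70 to reach its cap of 70 → 370 left.
QA: +160 to 160 (cap) → 210 left.
Give Security 150 to hit its cap of 150 → 60 left.
R&D: +60 (room for 150) → 60. Pool exhausted.
Total = 220×70 + 200×160 + 160×60 + 170×150 + 230×30 = 89400.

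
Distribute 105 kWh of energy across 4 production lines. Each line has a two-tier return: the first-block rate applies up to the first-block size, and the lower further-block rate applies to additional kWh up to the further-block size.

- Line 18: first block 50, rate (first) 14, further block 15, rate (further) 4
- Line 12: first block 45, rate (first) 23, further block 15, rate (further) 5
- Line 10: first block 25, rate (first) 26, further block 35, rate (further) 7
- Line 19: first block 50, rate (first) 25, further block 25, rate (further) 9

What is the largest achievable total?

2590

Treat each block as its own option and order by rate: Line 10/first 26 > Line 19/first 25 > Line 12/first 23 > Line 18/first 14 > Line 19/second 9 > Line 10/second 7 > Line 12/second 5 > Line 18/second 4.
Line 10/first (26): +25 ; 80 left.
Line 19 first at 25: fill all 50 ; 30 left.
Line 12/first: +30 of 45 at 23; pool empty.
Total = 26×25 + 25×50 + 23×30 = 2590.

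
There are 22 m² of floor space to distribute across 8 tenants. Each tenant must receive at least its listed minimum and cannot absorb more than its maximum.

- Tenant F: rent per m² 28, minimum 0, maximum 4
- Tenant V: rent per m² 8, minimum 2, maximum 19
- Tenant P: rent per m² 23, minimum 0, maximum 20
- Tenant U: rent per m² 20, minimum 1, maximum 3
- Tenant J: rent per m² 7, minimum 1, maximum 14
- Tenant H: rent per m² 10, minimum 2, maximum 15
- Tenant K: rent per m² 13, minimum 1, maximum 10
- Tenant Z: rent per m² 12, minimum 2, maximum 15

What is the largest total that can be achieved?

419

Meeting every minimum uses 0+2+0+1+1+2+1+2 = 9 m², leaving 13.
Rank by rent per m²: Tenant F 28 > Tenant P 23 > Tenant U 20 > Tenant K 13 > Tenant Z 12 > Tenant H 10 > Tenant V 8 > Tenant J 7.
Give Tenant F 4 more to hit its cap of 4 ; 9 left.
Tenant P has room for 20 more but only 9 remain, so it gets 9.
Total = 28×4 + 8×2 + 23×9 + 20×1 + 7×1 + 10×2 + 13×1 + 12×2 = 419.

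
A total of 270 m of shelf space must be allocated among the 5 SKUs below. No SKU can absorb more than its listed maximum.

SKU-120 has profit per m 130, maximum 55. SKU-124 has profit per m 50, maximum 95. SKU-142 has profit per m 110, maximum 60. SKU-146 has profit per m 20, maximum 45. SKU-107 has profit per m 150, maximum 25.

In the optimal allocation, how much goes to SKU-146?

Rank by profit per m: SKU-107 150 > SKU-120 130 > SKU-142 110 > SKU-124 50 > SKU-146 20.
Give SKU-107 25 to hit its cap of 25 ; 245 left.
SKU-120: +55 to 55 (cap) ; 190 left.
Give SKU-142 60 to hit its cap of 60 ; 130 left.
SKU-124: +95 to 95 (cap) ; 35 left.
Only 35 left; SKU-146 takes them to reach 35.

35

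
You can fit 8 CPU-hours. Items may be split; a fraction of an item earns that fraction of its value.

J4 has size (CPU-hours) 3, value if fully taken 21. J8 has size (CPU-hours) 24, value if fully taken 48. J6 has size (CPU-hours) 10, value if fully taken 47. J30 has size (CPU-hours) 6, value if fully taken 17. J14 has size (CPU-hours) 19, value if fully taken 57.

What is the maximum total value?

Best value per unit of size first: J4 21/3≈7, J6 47/10≈4.7, J14 57/19≈3, J30 17/6≈2.83, J8 48/24≈2.
Take all of J4 (3 CPU-hours, value 21) → 5 CPU-hours left.
5 CPU-hours left: a 5/10 share of J6 gives 47×5/10 = 23.5.
Total value = 44.5.

44.5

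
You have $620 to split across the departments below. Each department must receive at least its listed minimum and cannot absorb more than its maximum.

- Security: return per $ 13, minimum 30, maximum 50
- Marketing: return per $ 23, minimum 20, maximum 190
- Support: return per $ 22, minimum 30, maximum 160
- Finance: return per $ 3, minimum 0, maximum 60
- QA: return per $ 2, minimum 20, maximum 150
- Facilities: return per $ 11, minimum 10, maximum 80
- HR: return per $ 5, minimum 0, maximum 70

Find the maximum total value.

9960

Meeting every minimum uses 30+20+30+0+20+10+0 = 110 $, leaving 510.
Rank by return per $: Marketing 23 > Support 22 > Security 13 > Facilities 11 > HR 5 > Finance 3 > QA 2.
Marketing: +170 to 190 (cap) → 340 left.
Support takes 130 more to reach its cap of 160 → 210 left.
Security takes 20 more to reach its cap of 50 → 190 left.
Give Facilities 70 more to hit its cap of 80 → 120 left.
HR: +70 to 70 (cap) → 50 left.
Finance has room for 60 more but only 50 remain, so it gets 50.
Total = 13×50 + 23×190 + 22×160 + 3×50 + 2×20 + 11×80 + 5×70 = 9960.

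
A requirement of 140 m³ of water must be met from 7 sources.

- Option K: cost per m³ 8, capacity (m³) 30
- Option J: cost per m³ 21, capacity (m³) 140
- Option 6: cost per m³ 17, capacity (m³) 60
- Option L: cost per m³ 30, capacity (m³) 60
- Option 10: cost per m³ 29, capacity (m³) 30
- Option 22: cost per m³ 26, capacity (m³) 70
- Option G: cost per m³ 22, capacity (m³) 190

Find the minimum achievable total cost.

2310

Cheapest first:
Take 30 from Option K at 8 → need 110 more.
Take 60 from Option 6 at 17 → need 50 more.
Take 50 from Option J at 21 to finish.
Option G, Option 22, Option 10, Option L: unused.
Cost = 30×8 + 60×17 + 50×21 = 2310.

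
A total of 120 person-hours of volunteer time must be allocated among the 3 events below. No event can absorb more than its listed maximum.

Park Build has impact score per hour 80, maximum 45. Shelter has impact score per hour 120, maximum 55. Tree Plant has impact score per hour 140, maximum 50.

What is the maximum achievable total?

Order the events by impact score per hour: Tree Plant 140 > Shelter 120 > Park Build 80.
Give Tree Plant 50 to hit its cap of 50 — 70 left.
Shelter: +55 to 55 (cap) — 15 left.
Only 15 left; Park Build takes them to reach 15.
Total = 80×15 + 120×55 + 140×50 = 14800.

14800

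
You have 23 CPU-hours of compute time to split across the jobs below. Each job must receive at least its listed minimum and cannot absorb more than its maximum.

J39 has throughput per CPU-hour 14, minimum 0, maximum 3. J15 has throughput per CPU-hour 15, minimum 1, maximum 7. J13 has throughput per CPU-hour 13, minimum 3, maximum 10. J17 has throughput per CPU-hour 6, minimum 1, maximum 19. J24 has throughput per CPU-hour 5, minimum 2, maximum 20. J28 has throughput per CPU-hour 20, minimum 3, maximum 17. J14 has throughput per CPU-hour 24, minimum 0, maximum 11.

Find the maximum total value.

Meeting every minimum uses 0+1+3+1+2+3+0 = 10 CPU-hours, leaving 13.
Order the jobs by throughput per CPU-hour: J14 24 > J28 20 > J15 15 > J39 14 > J13 13 > J17 6 > J24 5.
Give J14 11 more to hit its cap of 11 ; 2 left.
J28 has room for 14 more but only 2 remain, so it gets 5.
Total = 15×1 + 13×3 + 6×1 + 5×2 + 20×5 + 24×11 = 434.

434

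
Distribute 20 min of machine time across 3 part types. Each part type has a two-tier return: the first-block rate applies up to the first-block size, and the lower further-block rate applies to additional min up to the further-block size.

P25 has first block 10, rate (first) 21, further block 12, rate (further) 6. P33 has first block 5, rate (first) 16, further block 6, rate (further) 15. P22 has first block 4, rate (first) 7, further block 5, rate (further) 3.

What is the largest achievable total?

Treat each block as its own option and order by rate: P25/T1 21 > P33/T1 16 > P33/T2 15 > P22/T1 7 > P25/T2 6 > P22/T2 3.
P25/T1 (21): +10 — 10 left.
P33 T1 at 16: fill all 5 — 5 left.
P33/T2: +5 of 6 at 15; pool empty.
Total = 21×10 + 16×5 + 15×5 = 365.

365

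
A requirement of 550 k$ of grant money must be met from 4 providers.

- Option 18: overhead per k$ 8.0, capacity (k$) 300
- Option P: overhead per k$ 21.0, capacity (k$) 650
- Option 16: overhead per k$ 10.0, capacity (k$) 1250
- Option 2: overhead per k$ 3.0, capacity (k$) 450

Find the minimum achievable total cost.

Cheapest first:
Option 2 (3.0): use full 450 ; 100 k$ to go.
Option 18 (8.0): take the remaining 100 ; done.
Option 16, Option P: unused.
Cost = 450×3.0 + 100×8.0 = 2150.

2150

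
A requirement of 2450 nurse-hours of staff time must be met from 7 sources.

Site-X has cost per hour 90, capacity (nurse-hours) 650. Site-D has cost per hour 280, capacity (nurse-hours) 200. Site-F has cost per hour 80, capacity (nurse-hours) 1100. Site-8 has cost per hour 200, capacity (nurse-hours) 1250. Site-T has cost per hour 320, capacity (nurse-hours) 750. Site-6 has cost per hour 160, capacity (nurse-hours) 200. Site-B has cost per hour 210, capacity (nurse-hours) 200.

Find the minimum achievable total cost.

278500

Use sources in increasing cost order.
Site-F at 80: take all 1100 nurse-hours — 1350 still needed.
Site-X (90): use full 650 — 700 nurse-hours to go.
Site-6 at 160: take all 200 nurse-hours — 500 still needed.
Site-8 at 200: take 500 of its 1250 — requirement met.
Site-B, Site-D, Site-T: unused.
Cost = 1100×80 + 650×90 + 200×160 + 500×200 = 278500.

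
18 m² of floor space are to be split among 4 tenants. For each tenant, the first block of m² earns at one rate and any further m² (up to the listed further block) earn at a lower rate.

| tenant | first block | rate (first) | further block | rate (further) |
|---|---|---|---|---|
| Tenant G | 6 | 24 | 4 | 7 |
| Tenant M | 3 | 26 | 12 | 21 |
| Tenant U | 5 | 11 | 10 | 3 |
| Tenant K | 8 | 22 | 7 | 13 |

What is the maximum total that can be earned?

Treat each block as its own option and order by rate: Tenant M/T1 26 > Tenant G/T1 24 > Tenant K/T1 22 > Tenant M/T2 21 > Tenant K/T2 13 > Tenant U/T1 11 > Tenant G/T2 7 > Tenant U/T2 3.
Tenant M/T1 (26): +3 ; 15 left.
Tenant G/T1 (24): +6 ; 9 left.
Fill Tenant K T1 block (8 at 22) ; 1 left.
Tenant M T2 at 21: only 1 left, fill 1.
Total = 26×3 + 24×6 + 22×8 + 21×1 = 419.

419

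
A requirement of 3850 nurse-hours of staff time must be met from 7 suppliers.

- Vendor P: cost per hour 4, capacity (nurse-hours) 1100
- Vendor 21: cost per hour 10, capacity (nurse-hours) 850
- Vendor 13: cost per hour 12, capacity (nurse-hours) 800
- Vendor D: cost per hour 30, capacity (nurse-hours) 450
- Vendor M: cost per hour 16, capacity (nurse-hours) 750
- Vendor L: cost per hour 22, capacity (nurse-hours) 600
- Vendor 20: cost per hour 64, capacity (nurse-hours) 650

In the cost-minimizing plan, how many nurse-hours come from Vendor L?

350

Use suppliers in increasing cost order.
Vendor P at 4: take all 1100 nurse-hours — 2750 still needed.
Vendor 21 at 10: take all 850 nurse-hours — 1900 still needed.
Vendor 13 (12): use full 800 — 1100 nurse-hours to go.
Vendor M (16): use full 750 — 350 nurse-hours to go.
Vendor L (22): take the remaining 350 — done.
Vendor D, Vendor 20: unused.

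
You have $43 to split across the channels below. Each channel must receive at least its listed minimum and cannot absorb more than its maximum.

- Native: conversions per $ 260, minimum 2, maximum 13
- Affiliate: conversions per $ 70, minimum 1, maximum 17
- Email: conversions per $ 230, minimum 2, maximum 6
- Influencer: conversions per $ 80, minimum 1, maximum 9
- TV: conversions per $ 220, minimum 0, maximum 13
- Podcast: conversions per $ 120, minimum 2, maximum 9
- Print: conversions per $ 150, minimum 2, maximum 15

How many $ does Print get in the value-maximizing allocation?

7

Meeting every minimum uses 2+1+2+1+0+2+2 = 10 $, leaving 33.
Order the channels by conversions per $: Native 260 > Email 230 > TV 220 > Print 150 > Podcast 120 > Influencer 80 > Affiliate 70.
Native takes 11 more to reach its cap of 13 — 22 left.
Give Email 4 more to hit its cap of 6 — 18 left.
Give TV 13 more to hit its cap of 13 — 5 left.
Only 5 left; Print takes them to reach 7.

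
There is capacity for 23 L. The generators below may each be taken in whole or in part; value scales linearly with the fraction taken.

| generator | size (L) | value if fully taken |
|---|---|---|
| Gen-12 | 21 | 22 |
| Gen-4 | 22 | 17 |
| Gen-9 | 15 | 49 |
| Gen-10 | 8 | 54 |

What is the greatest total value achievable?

103

Rank by value-to-size ratio: Gen-10 54/8≈6.75, Gen-9 49/15≈3.27, Gen-12 22/21≈1.05, Gen-4 17/22≈0.773.
Take all of Gen-10 (8 L, value 54) ; 15 L left.
Gen-9: take in full, 15 L for value 49 ; 0 left.
Total value = 103.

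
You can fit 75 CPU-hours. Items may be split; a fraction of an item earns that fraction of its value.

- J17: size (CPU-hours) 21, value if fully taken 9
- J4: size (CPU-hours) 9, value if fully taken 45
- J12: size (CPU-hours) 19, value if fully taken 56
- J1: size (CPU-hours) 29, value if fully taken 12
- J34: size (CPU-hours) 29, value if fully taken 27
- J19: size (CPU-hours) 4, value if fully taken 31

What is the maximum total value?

165

Rank by value-to-size ratio: J19 31/4≈7.75, J4 45/9≈5, J12 56/19≈2.95, J34 27/29≈0.931, J17 9/21≈0.429, J1 12/29≈0.414.
J19: take in full, 4 CPU-hours for value 31 — 71 left.
J4: take in full, 9 CPU-hours for value 45 — 62 left.
Take all of J12 (19 CPU-hours, value 56) — 43 CPU-hours left.
J34: take in full, 29 CPU-hours for value 27 — 14 left.
Fill the last 14 CPU-hours with part of J17: 14/21 of it earns 6.
Total value = 165.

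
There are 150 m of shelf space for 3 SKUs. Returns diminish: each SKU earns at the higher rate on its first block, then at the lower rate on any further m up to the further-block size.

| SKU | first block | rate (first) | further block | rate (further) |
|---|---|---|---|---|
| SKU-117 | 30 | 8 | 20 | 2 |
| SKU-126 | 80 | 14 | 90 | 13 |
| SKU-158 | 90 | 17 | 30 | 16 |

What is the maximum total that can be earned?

2430

Rank every tier by rate: SKU-158/first 17 > SKU-158/second 16 > SKU-126/first 14 > SKU-126/second 13 > SKU-117/first 8 > SKU-117/second 2.
Fill SKU-158 first block (90 at 17) — 60 left.
Fill SKU-158 second block (30 at 16) — 30 left.
SKU-126 first at 14: only 30 left, fill 30.
Total = 17×90 + 16×30 + 14×30 = 2430.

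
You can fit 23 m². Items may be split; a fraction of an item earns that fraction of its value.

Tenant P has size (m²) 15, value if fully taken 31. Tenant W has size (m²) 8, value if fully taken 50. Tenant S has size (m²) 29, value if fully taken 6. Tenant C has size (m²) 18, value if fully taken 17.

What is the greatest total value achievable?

81

Rank by value-to-size ratio: Tenant W 50/8≈6.25, Tenant P 31/15≈2.07, Tenant C 17/18≈0.944, Tenant S 6/29≈0.207.
Tenant W: take in full, 8 m² for value 50 → 15 left.
All 15 m² of Tenant P fit (value 31) → 0 remain.
Total value = 81.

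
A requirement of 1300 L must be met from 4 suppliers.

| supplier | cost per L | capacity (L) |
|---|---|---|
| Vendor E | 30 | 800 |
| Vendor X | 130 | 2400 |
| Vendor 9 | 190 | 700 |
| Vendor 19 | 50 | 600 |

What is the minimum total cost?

Use suppliers in increasing cost order.
Vendor E at 30: take all 800 L ; 500 still needed.
Vendor 19 at 50: take 500 of its 600 ; requirement met.
Vendor X, Vendor 9: unused.
Cost = 800×30 + 500×50 = 49000.

49000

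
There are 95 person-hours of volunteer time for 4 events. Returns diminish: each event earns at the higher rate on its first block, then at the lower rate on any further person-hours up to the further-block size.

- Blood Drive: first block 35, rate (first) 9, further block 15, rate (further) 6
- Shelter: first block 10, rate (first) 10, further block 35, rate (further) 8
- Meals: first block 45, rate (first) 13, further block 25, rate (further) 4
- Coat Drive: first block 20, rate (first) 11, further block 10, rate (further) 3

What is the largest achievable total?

1085

Treat each block as its own option and order by rate: Meals/tier1 13 > Coat Drive/tier1 11 > Shelter/tier1 10 > Blood Drive/tier1 9 > Shelter/tier2 8 > Blood Drive/tier2 6 > Meals/tier2 4 > Coat Drive/tier2 3.
Meals/tier1 (13): +45 ; 50 left.
Coat Drive/tier1 (11): +20 ; 30 left.
Shelter tier1 at 10: fill all 10 ; 20 left.
Blood Drive/tier1: +20 of 35 at 9; pool empty.
Total = 13×45 + 11×20 + 10×10 + 9×20 = 1085.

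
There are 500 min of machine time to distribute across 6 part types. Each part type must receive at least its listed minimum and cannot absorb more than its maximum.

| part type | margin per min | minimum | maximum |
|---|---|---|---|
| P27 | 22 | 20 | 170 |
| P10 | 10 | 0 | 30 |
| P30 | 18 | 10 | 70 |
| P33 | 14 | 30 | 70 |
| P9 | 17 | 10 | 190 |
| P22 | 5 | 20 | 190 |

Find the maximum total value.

Meeting every minimum uses 20+0+10+30+10+20 = 90 min, leaving 410.
Order the part types by margin per min: P27 22 > P30 18 > P9 17 > P33 14 > P10 10 > P22 5.
P27 takes 150 more to reach its cap of 170 → 260 left.
P30: +60 to 70 (cap) → 200 left.
Give P9 180 more to hit its cap of 190 → 20 left.
P33: +20 (room for 40) → 50. Pool exhausted.
Total = 22×170 + 18×70 + 14×50 + 17×190 + 5×20 = 9030.

9030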